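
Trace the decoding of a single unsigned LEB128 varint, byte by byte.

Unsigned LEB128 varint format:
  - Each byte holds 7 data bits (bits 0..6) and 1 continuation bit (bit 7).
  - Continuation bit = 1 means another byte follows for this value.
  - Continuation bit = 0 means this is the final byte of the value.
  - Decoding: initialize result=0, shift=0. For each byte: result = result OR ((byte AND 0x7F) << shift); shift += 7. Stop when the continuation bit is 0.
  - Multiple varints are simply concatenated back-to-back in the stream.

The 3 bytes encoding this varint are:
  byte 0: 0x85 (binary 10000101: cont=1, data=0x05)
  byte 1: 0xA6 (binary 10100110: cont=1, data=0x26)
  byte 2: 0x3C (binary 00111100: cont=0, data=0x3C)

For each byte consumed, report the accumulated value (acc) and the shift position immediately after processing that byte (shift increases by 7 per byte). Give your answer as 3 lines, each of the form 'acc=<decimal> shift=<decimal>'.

Answer: acc=5 shift=7
acc=4869 shift=14
acc=987909 shift=21

Derivation:
byte 0=0x85: payload=0x05=5, contrib = 5<<0 = 5; acc -> 5, shift -> 7
byte 1=0xA6: payload=0x26=38, contrib = 38<<7 = 4864; acc -> 4869, shift -> 14
byte 2=0x3C: payload=0x3C=60, contrib = 60<<14 = 983040; acc -> 987909, shift -> 21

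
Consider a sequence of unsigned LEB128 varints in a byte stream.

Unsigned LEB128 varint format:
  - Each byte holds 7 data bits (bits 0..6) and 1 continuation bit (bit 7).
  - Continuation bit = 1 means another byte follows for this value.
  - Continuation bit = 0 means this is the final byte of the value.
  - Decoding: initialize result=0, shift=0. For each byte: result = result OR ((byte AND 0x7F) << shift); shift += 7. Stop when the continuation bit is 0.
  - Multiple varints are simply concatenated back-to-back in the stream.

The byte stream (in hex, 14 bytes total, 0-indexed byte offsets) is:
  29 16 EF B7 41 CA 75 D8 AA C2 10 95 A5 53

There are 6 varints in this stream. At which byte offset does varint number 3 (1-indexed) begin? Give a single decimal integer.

Answer: 2

Derivation:
  byte[0]=0x29 cont=0 payload=0x29=41: acc |= 41<<0 -> acc=41 shift=7 [end]
Varint 1: bytes[0:1] = 29 -> value 41 (1 byte(s))
  byte[1]=0x16 cont=0 payload=0x16=22: acc |= 22<<0 -> acc=22 shift=7 [end]
Varint 2: bytes[1:2] = 16 -> value 22 (1 byte(s))
  byte[2]=0xEF cont=1 payload=0x6F=111: acc |= 111<<0 -> acc=111 shift=7
  byte[3]=0xB7 cont=1 payload=0x37=55: acc |= 55<<7 -> acc=7151 shift=14
  byte[4]=0x41 cont=0 payload=0x41=65: acc |= 65<<14 -> acc=1072111 shift=21 [end]
Varint 3: bytes[2:5] = EF B7 41 -> value 1072111 (3 byte(s))
  byte[5]=0xCA cont=1 payload=0x4A=74: acc |= 74<<0 -> acc=74 shift=7
  byte[6]=0x75 cont=0 payload=0x75=117: acc |= 117<<7 -> acc=15050 shift=14 [end]
Varint 4: bytes[5:7] = CA 75 -> value 15050 (2 byte(s))
  byte[7]=0xD8 cont=1 payload=0x58=88: acc |= 88<<0 -> acc=88 shift=7
  byte[8]=0xAA cont=1 payload=0x2A=42: acc |= 42<<7 -> acc=5464 shift=14
  byte[9]=0xC2 cont=1 payload=0x42=66: acc |= 66<<14 -> acc=1086808 shift=21
  byte[10]=0x10 cont=0 payload=0x10=16: acc |= 16<<21 -> acc=34641240 shift=28 [end]
Varint 5: bytes[7:11] = D8 AA C2 10 -> value 34641240 (4 byte(s))
  byte[11]=0x95 cont=1 payload=0x15=21: acc |= 21<<0 -> acc=21 shift=7
  byte[12]=0xA5 cont=1 payload=0x25=37: acc |= 37<<7 -> acc=4757 shift=14
  byte[13]=0x53 cont=0 payload=0x53=83: acc |= 83<<14 -> acc=1364629 shift=21 [end]
Varint 6: bytes[11:14] = 95 A5 53 -> value 1364629 (3 byte(s))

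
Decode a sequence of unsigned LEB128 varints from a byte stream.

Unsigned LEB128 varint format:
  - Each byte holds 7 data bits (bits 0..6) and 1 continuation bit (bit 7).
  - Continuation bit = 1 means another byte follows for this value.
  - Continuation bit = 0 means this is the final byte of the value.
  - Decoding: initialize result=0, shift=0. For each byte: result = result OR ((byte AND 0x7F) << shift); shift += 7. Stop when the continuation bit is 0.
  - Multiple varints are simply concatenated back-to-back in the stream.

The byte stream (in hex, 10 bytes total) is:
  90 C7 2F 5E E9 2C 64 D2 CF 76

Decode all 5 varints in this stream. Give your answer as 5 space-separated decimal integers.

  byte[0]=0x90 cont=1 payload=0x10=16: acc |= 16<<0 -> acc=16 shift=7
  byte[1]=0xC7 cont=1 payload=0x47=71: acc |= 71<<7 -> acc=9104 shift=14
  byte[2]=0x2F cont=0 payload=0x2F=47: acc |= 47<<14 -> acc=779152 shift=21 [end]
Varint 1: bytes[0:3] = 90 C7 2F -> value 779152 (3 byte(s))
  byte[3]=0x5E cont=0 payload=0x5E=94: acc |= 94<<0 -> acc=94 shift=7 [end]
Varint 2: bytes[3:4] = 5E -> value 94 (1 byte(s))
  byte[4]=0xE9 cont=1 payload=0x69=105: acc |= 105<<0 -> acc=105 shift=7
  byte[5]=0x2C cont=0 payload=0x2C=44: acc |= 44<<7 -> acc=5737 shift=14 [end]
Varint 3: bytes[4:6] = E9 2C -> value 5737 (2 byte(s))
  byte[6]=0x64 cont=0 payload=0x64=100: acc |= 100<<0 -> acc=100 shift=7 [end]
Varint 4: bytes[6:7] = 64 -> value 100 (1 byte(s))
  byte[7]=0xD2 cont=1 payload=0x52=82: acc |= 82<<0 -> acc=82 shift=7
  byte[8]=0xCF cont=1 payload=0x4F=79: acc |= 79<<7 -> acc=10194 shift=14
  byte[9]=0x76 cont=0 payload=0x76=118: acc |= 118<<14 -> acc=1943506 shift=21 [end]
Varint 5: bytes[7:10] = D2 CF 76 -> value 1943506 (3 byte(s))

Answer: 779152 94 5737 100 1943506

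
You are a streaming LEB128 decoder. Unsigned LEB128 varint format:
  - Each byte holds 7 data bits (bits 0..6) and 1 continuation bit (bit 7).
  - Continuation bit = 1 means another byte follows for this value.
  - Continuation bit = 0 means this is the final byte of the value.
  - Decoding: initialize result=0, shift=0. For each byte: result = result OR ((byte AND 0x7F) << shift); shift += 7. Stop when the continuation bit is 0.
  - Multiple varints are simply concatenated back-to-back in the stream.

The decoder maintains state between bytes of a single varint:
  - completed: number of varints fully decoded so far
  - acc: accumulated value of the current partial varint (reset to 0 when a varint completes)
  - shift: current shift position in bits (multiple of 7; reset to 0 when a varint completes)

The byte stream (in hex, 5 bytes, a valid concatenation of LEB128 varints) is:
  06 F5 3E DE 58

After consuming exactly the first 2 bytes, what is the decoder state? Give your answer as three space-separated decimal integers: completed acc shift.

byte[0]=0x06 cont=0 payload=0x06: varint #1 complete (value=6); reset -> completed=1 acc=0 shift=0
byte[1]=0xF5 cont=1 payload=0x75: acc |= 117<<0 -> completed=1 acc=117 shift=7

Answer: 1 117 7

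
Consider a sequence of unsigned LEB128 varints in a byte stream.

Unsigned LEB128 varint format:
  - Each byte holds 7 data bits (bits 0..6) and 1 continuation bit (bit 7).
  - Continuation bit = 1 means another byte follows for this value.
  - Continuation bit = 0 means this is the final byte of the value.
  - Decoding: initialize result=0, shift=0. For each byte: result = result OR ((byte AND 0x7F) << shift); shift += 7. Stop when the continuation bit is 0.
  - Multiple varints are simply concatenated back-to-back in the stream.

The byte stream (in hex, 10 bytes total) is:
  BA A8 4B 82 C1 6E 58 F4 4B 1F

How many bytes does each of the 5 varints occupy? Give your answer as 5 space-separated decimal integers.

  byte[0]=0xBA cont=1 payload=0x3A=58: acc |= 58<<0 -> acc=58 shift=7
  byte[1]=0xA8 cont=1 payload=0x28=40: acc |= 40<<7 -> acc=5178 shift=14
  byte[2]=0x4B cont=0 payload=0x4B=75: acc |= 75<<14 -> acc=1233978 shift=21 [end]
Varint 1: bytes[0:3] = BA A8 4B -> value 1233978 (3 byte(s))
  byte[3]=0x82 cont=1 payload=0x02=2: acc |= 2<<0 -> acc=2 shift=7
  byte[4]=0xC1 cont=1 payload=0x41=65: acc |= 65<<7 -> acc=8322 shift=14
  byte[5]=0x6E cont=0 payload=0x6E=110: acc |= 110<<14 -> acc=1810562 shift=21 [end]
Varint 2: bytes[3:6] = 82 C1 6E -> value 1810562 (3 byte(s))
  byte[6]=0x58 cont=0 payload=0x58=88: acc |= 88<<0 -> acc=88 shift=7 [end]
Varint 3: bytes[6:7] = 58 -> value 88 (1 byte(s))
  byte[7]=0xF4 cont=1 payload=0x74=116: acc |= 116<<0 -> acc=116 shift=7
  byte[8]=0x4B cont=0 payload=0x4B=75: acc |= 75<<7 -> acc=9716 shift=14 [end]
Varint 4: bytes[7:9] = F4 4B -> value 9716 (2 byte(s))
  byte[9]=0x1F cont=0 payload=0x1F=31: acc |= 31<<0 -> acc=31 shift=7 [end]
Varint 5: bytes[9:10] = 1F -> value 31 (1 byte(s))

Answer: 3 3 1 2 1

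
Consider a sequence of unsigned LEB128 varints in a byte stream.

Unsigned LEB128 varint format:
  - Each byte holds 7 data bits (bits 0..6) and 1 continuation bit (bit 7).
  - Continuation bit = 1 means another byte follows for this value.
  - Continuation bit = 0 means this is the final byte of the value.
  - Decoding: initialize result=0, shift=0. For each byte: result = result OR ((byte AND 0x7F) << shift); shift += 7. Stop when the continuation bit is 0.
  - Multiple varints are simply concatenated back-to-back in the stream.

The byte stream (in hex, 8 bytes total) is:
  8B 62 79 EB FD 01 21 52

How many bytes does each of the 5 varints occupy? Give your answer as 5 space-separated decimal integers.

Answer: 2 1 3 1 1

Derivation:
  byte[0]=0x8B cont=1 payload=0x0B=11: acc |= 11<<0 -> acc=11 shift=7
  byte[1]=0x62 cont=0 payload=0x62=98: acc |= 98<<7 -> acc=12555 shift=14 [end]
Varint 1: bytes[0:2] = 8B 62 -> value 12555 (2 byte(s))
  byte[2]=0x79 cont=0 payload=0x79=121: acc |= 121<<0 -> acc=121 shift=7 [end]
Varint 2: bytes[2:3] = 79 -> value 121 (1 byte(s))
  byte[3]=0xEB cont=1 payload=0x6B=107: acc |= 107<<0 -> acc=107 shift=7
  byte[4]=0xFD cont=1 payload=0x7D=125: acc |= 125<<7 -> acc=16107 shift=14
  byte[5]=0x01 cont=0 payload=0x01=1: acc |= 1<<14 -> acc=32491 shift=21 [end]
Varint 3: bytes[3:6] = EB FD 01 -> value 32491 (3 byte(s))
  byte[6]=0x21 cont=0 payload=0x21=33: acc |= 33<<0 -> acc=33 shift=7 [end]
Varint 4: bytes[6:7] = 21 -> value 33 (1 byte(s))
  byte[7]=0x52 cont=0 payload=0x52=82: acc |= 82<<0 -> acc=82 shift=7 [end]
Varint 5: bytes[7:8] = 52 -> value 82 (1 byte(s))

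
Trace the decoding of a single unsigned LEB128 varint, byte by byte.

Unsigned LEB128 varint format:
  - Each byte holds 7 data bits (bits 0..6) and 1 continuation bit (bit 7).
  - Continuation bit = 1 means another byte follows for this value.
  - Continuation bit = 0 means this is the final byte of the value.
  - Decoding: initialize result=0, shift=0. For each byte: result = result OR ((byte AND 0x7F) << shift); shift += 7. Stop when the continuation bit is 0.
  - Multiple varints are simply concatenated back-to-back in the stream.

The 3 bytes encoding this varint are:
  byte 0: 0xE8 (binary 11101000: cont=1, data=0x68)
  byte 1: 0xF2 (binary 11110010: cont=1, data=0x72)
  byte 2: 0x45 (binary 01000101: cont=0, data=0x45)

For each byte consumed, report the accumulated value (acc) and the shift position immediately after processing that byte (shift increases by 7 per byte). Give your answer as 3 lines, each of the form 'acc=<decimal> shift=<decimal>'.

Answer: acc=104 shift=7
acc=14696 shift=14
acc=1145192 shift=21

Derivation:
byte 0=0xE8: payload=0x68=104, contrib = 104<<0 = 104; acc -> 104, shift -> 7
byte 1=0xF2: payload=0x72=114, contrib = 114<<7 = 14592; acc -> 14696, shift -> 14
byte 2=0x45: payload=0x45=69, contrib = 69<<14 = 1130496; acc -> 1145192, shift -> 21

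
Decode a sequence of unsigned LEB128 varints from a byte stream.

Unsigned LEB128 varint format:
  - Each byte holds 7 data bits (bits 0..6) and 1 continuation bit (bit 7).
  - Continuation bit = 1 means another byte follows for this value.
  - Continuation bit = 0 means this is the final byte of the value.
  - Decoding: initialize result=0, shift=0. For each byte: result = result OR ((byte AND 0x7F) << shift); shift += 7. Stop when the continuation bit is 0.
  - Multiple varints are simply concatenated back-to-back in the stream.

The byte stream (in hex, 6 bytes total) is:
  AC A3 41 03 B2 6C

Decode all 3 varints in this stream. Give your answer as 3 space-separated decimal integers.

Answer: 1069484 3 13874

Derivation:
  byte[0]=0xAC cont=1 payload=0x2C=44: acc |= 44<<0 -> acc=44 shift=7
  byte[1]=0xA3 cont=1 payload=0x23=35: acc |= 35<<7 -> acc=4524 shift=14
  byte[2]=0x41 cont=0 payload=0x41=65: acc |= 65<<14 -> acc=1069484 shift=21 [end]
Varint 1: bytes[0:3] = AC A3 41 -> value 1069484 (3 byte(s))
  byte[3]=0x03 cont=0 payload=0x03=3: acc |= 3<<0 -> acc=3 shift=7 [end]
Varint 2: bytes[3:4] = 03 -> value 3 (1 byte(s))
  byte[4]=0xB2 cont=1 payload=0x32=50: acc |= 50<<0 -> acc=50 shift=7
  byte[5]=0x6C cont=0 payload=0x6C=108: acc |= 108<<7 -> acc=13874 shift=14 [end]
Varint 3: bytes[4:6] = B2 6C -> value 13874 (2 byte(s))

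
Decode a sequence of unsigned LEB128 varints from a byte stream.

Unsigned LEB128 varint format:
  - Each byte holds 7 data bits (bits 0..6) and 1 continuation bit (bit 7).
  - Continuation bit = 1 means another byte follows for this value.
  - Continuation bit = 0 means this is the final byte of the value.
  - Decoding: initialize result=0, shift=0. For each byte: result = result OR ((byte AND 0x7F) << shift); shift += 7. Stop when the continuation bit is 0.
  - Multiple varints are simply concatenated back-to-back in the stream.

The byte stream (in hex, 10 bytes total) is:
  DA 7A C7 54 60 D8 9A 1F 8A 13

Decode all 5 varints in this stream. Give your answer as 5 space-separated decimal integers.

Answer: 15706 10823 96 511320 2442

Derivation:
  byte[0]=0xDA cont=1 payload=0x5A=90: acc |= 90<<0 -> acc=90 shift=7
  byte[1]=0x7A cont=0 payload=0x7A=122: acc |= 122<<7 -> acc=15706 shift=14 [end]
Varint 1: bytes[0:2] = DA 7A -> value 15706 (2 byte(s))
  byte[2]=0xC7 cont=1 payload=0x47=71: acc |= 71<<0 -> acc=71 shift=7
  byte[3]=0x54 cont=0 payload=0x54=84: acc |= 84<<7 -> acc=10823 shift=14 [end]
Varint 2: bytes[2:4] = C7 54 -> value 10823 (2 byte(s))
  byte[4]=0x60 cont=0 payload=0x60=96: acc |= 96<<0 -> acc=96 shift=7 [end]
Varint 3: bytes[4:5] = 60 -> value 96 (1 byte(s))
  byte[5]=0xD8 cont=1 payload=0x58=88: acc |= 88<<0 -> acc=88 shift=7
  byte[6]=0x9A cont=1 payload=0x1A=26: acc |= 26<<7 -> acc=3416 shift=14
  byte[7]=0x1F cont=0 payload=0x1F=31: acc |= 31<<14 -> acc=511320 shift=21 [end]
Varint 4: bytes[5:8] = D8 9A 1F -> value 511320 (3 byte(s))
  byte[8]=0x8A cont=1 payload=0x0A=10: acc |= 10<<0 -> acc=10 shift=7
  byte[9]=0x13 cont=0 payload=0x13=19: acc |= 19<<7 -> acc=2442 shift=14 [end]
Varint 5: bytes[8:10] = 8A 13 -> value 2442 (2 byte(s))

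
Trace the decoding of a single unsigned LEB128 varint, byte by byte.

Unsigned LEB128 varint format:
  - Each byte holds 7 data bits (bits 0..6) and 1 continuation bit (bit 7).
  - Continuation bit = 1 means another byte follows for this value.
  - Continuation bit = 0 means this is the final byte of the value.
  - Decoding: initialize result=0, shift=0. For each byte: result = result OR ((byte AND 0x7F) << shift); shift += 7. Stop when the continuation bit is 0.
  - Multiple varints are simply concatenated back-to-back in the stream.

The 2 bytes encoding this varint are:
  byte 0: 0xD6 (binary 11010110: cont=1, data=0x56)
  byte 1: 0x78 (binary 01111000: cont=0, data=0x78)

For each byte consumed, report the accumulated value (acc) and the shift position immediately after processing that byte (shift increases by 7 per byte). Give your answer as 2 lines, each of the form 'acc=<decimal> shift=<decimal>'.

byte 0=0xD6: payload=0x56=86, contrib = 86<<0 = 86; acc -> 86, shift -> 7
byte 1=0x78: payload=0x78=120, contrib = 120<<7 = 15360; acc -> 15446, shift -> 14

Answer: acc=86 shift=7
acc=15446 shift=14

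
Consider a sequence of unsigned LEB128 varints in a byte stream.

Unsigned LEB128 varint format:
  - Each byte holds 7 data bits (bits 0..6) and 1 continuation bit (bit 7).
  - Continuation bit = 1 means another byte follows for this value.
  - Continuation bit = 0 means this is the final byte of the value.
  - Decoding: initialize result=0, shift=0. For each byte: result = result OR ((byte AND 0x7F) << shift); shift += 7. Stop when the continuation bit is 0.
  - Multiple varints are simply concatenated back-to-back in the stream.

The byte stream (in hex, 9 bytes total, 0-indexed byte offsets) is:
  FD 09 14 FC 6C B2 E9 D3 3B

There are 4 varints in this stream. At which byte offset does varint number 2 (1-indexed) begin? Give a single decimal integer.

Answer: 2

Derivation:
  byte[0]=0xFD cont=1 payload=0x7D=125: acc |= 125<<0 -> acc=125 shift=7
  byte[1]=0x09 cont=0 payload=0x09=9: acc |= 9<<7 -> acc=1277 shift=14 [end]
Varint 1: bytes[0:2] = FD 09 -> value 1277 (2 byte(s))
  byte[2]=0x14 cont=0 payload=0x14=20: acc |= 20<<0 -> acc=20 shift=7 [end]
Varint 2: bytes[2:3] = 14 -> value 20 (1 byte(s))
  byte[3]=0xFC cont=1 payload=0x7C=124: acc |= 124<<0 -> acc=124 shift=7
  byte[4]=0x6C cont=0 payload=0x6C=108: acc |= 108<<7 -> acc=13948 shift=14 [end]
Varint 3: bytes[3:5] = FC 6C -> value 13948 (2 byte(s))
  byte[5]=0xB2 cont=1 payload=0x32=50: acc |= 50<<0 -> acc=50 shift=7
  byte[6]=0xE9 cont=1 payload=0x69=105: acc |= 105<<7 -> acc=13490 shift=14
  byte[7]=0xD3 cont=1 payload=0x53=83: acc |= 83<<14 -> acc=1373362 shift=21
  byte[8]=0x3B cont=0 payload=0x3B=59: acc |= 59<<21 -> acc=125105330 shift=28 [end]
Varint 4: bytes[5:9] = B2 E9 D3 3B -> value 125105330 (4 byte(s))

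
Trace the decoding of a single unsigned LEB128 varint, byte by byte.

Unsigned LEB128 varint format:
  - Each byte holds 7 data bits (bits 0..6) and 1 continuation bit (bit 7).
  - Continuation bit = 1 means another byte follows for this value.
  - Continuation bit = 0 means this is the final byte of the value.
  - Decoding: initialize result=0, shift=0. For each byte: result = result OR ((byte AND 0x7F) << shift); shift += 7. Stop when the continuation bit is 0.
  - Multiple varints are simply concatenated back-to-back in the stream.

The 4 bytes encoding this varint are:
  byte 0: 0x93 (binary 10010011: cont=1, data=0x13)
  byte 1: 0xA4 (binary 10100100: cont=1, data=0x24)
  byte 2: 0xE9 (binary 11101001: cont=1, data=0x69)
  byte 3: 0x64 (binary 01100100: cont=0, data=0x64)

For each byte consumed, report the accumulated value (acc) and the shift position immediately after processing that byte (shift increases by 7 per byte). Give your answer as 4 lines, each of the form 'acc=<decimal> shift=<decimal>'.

byte 0=0x93: payload=0x13=19, contrib = 19<<0 = 19; acc -> 19, shift -> 7
byte 1=0xA4: payload=0x24=36, contrib = 36<<7 = 4608; acc -> 4627, shift -> 14
byte 2=0xE9: payload=0x69=105, contrib = 105<<14 = 1720320; acc -> 1724947, shift -> 21
byte 3=0x64: payload=0x64=100, contrib = 100<<21 = 209715200; acc -> 211440147, shift -> 28

Answer: acc=19 shift=7
acc=4627 shift=14
acc=1724947 shift=21
acc=211440147 shift=28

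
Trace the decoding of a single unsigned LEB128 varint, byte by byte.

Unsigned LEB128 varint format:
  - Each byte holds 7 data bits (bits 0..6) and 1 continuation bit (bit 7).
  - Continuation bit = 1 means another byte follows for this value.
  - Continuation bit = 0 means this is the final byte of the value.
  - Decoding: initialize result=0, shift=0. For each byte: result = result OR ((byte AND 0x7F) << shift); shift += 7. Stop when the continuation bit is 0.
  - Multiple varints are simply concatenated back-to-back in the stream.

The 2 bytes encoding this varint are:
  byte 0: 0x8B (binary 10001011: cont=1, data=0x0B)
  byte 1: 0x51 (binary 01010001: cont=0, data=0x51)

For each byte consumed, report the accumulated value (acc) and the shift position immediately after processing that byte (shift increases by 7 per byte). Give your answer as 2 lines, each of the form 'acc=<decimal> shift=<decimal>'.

Answer: acc=11 shift=7
acc=10379 shift=14

Derivation:
byte 0=0x8B: payload=0x0B=11, contrib = 11<<0 = 11; acc -> 11, shift -> 7
byte 1=0x51: payload=0x51=81, contrib = 81<<7 = 10368; acc -> 10379, shift -> 14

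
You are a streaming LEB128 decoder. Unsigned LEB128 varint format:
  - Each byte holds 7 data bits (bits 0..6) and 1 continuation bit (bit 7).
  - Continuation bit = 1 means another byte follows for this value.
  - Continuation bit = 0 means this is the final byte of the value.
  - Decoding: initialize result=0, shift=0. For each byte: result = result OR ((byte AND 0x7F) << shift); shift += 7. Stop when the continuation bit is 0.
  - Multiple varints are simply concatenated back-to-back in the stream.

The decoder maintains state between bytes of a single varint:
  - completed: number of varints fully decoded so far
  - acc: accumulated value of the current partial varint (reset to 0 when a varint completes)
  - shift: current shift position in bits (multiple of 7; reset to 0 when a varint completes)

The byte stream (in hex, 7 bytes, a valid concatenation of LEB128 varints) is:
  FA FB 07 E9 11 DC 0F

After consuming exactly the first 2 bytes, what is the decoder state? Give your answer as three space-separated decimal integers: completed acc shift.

Answer: 0 15866 14

Derivation:
byte[0]=0xFA cont=1 payload=0x7A: acc |= 122<<0 -> completed=0 acc=122 shift=7
byte[1]=0xFB cont=1 payload=0x7B: acc |= 123<<7 -> completed=0 acc=15866 shift=14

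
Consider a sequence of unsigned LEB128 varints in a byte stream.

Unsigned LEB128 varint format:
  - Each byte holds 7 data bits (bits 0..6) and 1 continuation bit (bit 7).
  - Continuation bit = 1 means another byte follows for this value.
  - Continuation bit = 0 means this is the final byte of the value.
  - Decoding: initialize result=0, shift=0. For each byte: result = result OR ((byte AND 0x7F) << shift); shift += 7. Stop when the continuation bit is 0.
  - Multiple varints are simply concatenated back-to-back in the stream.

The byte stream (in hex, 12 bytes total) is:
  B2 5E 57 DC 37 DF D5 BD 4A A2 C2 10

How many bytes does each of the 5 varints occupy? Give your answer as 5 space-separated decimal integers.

Answer: 2 1 2 4 3

Derivation:
  byte[0]=0xB2 cont=1 payload=0x32=50: acc |= 50<<0 -> acc=50 shift=7
  byte[1]=0x5E cont=0 payload=0x5E=94: acc |= 94<<7 -> acc=12082 shift=14 [end]
Varint 1: bytes[0:2] = B2 5E -> value 12082 (2 byte(s))
  byte[2]=0x57 cont=0 payload=0x57=87: acc |= 87<<0 -> acc=87 shift=7 [end]
Varint 2: bytes[2:3] = 57 -> value 87 (1 byte(s))
  byte[3]=0xDC cont=1 payload=0x5C=92: acc |= 92<<0 -> acc=92 shift=7
  byte[4]=0x37 cont=0 payload=0x37=55: acc |= 55<<7 -> acc=7132 shift=14 [end]
Varint 3: bytes[3:5] = DC 37 -> value 7132 (2 byte(s))
  byte[5]=0xDF cont=1 payload=0x5F=95: acc |= 95<<0 -> acc=95 shift=7
  byte[6]=0xD5 cont=1 payload=0x55=85: acc |= 85<<7 -> acc=10975 shift=14
  byte[7]=0xBD cont=1 payload=0x3D=61: acc |= 61<<14 -> acc=1010399 shift=21
  byte[8]=0x4A cont=0 payload=0x4A=74: acc |= 74<<21 -> acc=156199647 shift=28 [end]
Varint 4: bytes[5:9] = DF D5 BD 4A -> value 156199647 (4 byte(s))
  byte[9]=0xA2 cont=1 payload=0x22=34: acc |= 34<<0 -> acc=34 shift=7
  byte[10]=0xC2 cont=1 payload=0x42=66: acc |= 66<<7 -> acc=8482 shift=14
  byte[11]=0x10 cont=0 payload=0x10=16: acc |= 16<<14 -> acc=270626 shift=21 [end]
Varint 5: bytes[9:12] = A2 C2 10 -> value 270626 (3 byte(s))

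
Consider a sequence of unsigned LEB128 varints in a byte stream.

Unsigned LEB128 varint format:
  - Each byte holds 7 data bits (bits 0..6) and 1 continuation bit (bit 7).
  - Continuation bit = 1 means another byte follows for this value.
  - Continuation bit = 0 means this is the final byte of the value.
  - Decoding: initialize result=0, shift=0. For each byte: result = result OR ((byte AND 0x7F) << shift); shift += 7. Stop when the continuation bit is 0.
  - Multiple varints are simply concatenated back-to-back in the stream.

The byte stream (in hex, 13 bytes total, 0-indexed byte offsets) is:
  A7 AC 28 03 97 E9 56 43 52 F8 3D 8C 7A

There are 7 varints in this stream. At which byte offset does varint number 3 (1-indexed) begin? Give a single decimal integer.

  byte[0]=0xA7 cont=1 payload=0x27=39: acc |= 39<<0 -> acc=39 shift=7
  byte[1]=0xAC cont=1 payload=0x2C=44: acc |= 44<<7 -> acc=5671 shift=14
  byte[2]=0x28 cont=0 payload=0x28=40: acc |= 40<<14 -> acc=661031 shift=21 [end]
Varint 1: bytes[0:3] = A7 AC 28 -> value 661031 (3 byte(s))
  byte[3]=0x03 cont=0 payload=0x03=3: acc |= 3<<0 -> acc=3 shift=7 [end]
Varint 2: bytes[3:4] = 03 -> value 3 (1 byte(s))
  byte[4]=0x97 cont=1 payload=0x17=23: acc |= 23<<0 -> acc=23 shift=7
  byte[5]=0xE9 cont=1 payload=0x69=105: acc |= 105<<7 -> acc=13463 shift=14
  byte[6]=0x56 cont=0 payload=0x56=86: acc |= 86<<14 -> acc=1422487 shift=21 [end]
Varint 3: bytes[4:7] = 97 E9 56 -> value 1422487 (3 byte(s))
  byte[7]=0x43 cont=0 payload=0x43=67: acc |= 67<<0 -> acc=67 shift=7 [end]
Varint 4: bytes[7:8] = 43 -> value 67 (1 byte(s))
  byte[8]=0x52 cont=0 payload=0x52=82: acc |= 82<<0 -> acc=82 shift=7 [end]
Varint 5: bytes[8:9] = 52 -> value 82 (1 byte(s))
  byte[9]=0xF8 cont=1 payload=0x78=120: acc |= 120<<0 -> acc=120 shift=7
  byte[10]=0x3D cont=0 payload=0x3D=61: acc |= 61<<7 -> acc=7928 shift=14 [end]
Varint 6: bytes[9:11] = F8 3D -> value 7928 (2 byte(s))
  byte[11]=0x8C cont=1 payload=0x0C=12: acc |= 12<<0 -> acc=12 shift=7
  byte[12]=0x7A cont=0 payload=0x7A=122: acc |= 122<<7 -> acc=15628 shift=14 [end]
Varint 7: bytes[11:13] = 8C 7A -> value 15628 (2 byte(s))

Answer: 4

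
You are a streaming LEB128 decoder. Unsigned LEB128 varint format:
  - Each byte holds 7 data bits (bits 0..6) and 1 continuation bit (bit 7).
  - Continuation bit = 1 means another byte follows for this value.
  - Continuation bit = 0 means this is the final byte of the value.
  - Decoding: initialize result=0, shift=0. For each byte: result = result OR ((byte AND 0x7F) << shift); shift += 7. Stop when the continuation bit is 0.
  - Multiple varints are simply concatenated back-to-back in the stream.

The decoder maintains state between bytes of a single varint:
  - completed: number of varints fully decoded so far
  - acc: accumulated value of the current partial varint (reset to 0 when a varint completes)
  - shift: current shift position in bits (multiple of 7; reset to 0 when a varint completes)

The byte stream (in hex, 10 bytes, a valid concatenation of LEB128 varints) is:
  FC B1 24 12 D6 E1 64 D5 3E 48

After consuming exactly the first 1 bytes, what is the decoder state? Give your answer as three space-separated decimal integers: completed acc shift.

byte[0]=0xFC cont=1 payload=0x7C: acc |= 124<<0 -> completed=0 acc=124 shift=7

Answer: 0 124 7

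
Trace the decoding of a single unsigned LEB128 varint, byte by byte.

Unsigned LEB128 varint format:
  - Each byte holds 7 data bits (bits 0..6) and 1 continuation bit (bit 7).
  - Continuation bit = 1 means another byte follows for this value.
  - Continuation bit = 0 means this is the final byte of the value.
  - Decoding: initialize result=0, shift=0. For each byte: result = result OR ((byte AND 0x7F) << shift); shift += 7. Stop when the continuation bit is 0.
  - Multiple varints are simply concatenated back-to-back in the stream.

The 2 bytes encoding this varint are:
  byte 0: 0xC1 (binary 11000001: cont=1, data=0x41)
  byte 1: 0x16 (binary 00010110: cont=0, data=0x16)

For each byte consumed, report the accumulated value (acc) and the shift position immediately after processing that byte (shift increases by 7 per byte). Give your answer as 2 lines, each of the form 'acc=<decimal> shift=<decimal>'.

Answer: acc=65 shift=7
acc=2881 shift=14

Derivation:
byte 0=0xC1: payload=0x41=65, contrib = 65<<0 = 65; acc -> 65, shift -> 7
byte 1=0x16: payload=0x16=22, contrib = 22<<7 = 2816; acc -> 2881, shift -> 14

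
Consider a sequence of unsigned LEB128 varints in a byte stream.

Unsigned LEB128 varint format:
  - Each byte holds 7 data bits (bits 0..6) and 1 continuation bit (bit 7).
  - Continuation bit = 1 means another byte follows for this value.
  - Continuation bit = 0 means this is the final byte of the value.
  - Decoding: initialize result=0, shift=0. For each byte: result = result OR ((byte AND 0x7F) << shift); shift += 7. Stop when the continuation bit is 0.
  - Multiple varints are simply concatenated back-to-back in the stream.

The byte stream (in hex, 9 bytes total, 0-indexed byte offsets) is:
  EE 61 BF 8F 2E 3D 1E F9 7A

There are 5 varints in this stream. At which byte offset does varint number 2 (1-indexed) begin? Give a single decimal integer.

Answer: 2

Derivation:
  byte[0]=0xEE cont=1 payload=0x6E=110: acc |= 110<<0 -> acc=110 shift=7
  byte[1]=0x61 cont=0 payload=0x61=97: acc |= 97<<7 -> acc=12526 shift=14 [end]
Varint 1: bytes[0:2] = EE 61 -> value 12526 (2 byte(s))
  byte[2]=0xBF cont=1 payload=0x3F=63: acc |= 63<<0 -> acc=63 shift=7
  byte[3]=0x8F cont=1 payload=0x0F=15: acc |= 15<<7 -> acc=1983 shift=14
  byte[4]=0x2E cont=0 payload=0x2E=46: acc |= 46<<14 -> acc=755647 shift=21 [end]
Varint 2: bytes[2:5] = BF 8F 2E -> value 755647 (3 byte(s))
  byte[5]=0x3D cont=0 payload=0x3D=61: acc |= 61<<0 -> acc=61 shift=7 [end]
Varint 3: bytes[5:6] = 3D -> value 61 (1 byte(s))
  byte[6]=0x1E cont=0 payload=0x1E=30: acc |= 30<<0 -> acc=30 shift=7 [end]
Varint 4: bytes[6:7] = 1E -> value 30 (1 byte(s))
  byte[7]=0xF9 cont=1 payload=0x79=121: acc |= 121<<0 -> acc=121 shift=7
  byte[8]=0x7A cont=0 payload=0x7A=122: acc |= 122<<7 -> acc=15737 shift=14 [end]
Varint 5: bytes[7:9] = F9 7A -> value 15737 (2 byte(s))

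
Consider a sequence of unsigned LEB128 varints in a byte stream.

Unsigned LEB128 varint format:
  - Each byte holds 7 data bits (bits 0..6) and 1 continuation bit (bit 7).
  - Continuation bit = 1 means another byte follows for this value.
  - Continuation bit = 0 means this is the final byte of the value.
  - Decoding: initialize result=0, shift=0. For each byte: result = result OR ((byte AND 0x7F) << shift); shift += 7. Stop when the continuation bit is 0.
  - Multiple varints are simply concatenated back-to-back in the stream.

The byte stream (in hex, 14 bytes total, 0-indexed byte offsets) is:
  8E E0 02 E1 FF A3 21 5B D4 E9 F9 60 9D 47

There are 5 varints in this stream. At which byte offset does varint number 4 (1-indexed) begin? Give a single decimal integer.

Answer: 8

Derivation:
  byte[0]=0x8E cont=1 payload=0x0E=14: acc |= 14<<0 -> acc=14 shift=7
  byte[1]=0xE0 cont=1 payload=0x60=96: acc |= 96<<7 -> acc=12302 shift=14
  byte[2]=0x02 cont=0 payload=0x02=2: acc |= 2<<14 -> acc=45070 shift=21 [end]
Varint 1: bytes[0:3] = 8E E0 02 -> value 45070 (3 byte(s))
  byte[3]=0xE1 cont=1 payload=0x61=97: acc |= 97<<0 -> acc=97 shift=7
  byte[4]=0xFF cont=1 payload=0x7F=127: acc |= 127<<7 -> acc=16353 shift=14
  byte[5]=0xA3 cont=1 payload=0x23=35: acc |= 35<<14 -> acc=589793 shift=21
  byte[6]=0x21 cont=0 payload=0x21=33: acc |= 33<<21 -> acc=69795809 shift=28 [end]
Varint 2: bytes[3:7] = E1 FF A3 21 -> value 69795809 (4 byte(s))
  byte[7]=0x5B cont=0 payload=0x5B=91: acc |= 91<<0 -> acc=91 shift=7 [end]
Varint 3: bytes[7:8] = 5B -> value 91 (1 byte(s))
  byte[8]=0xD4 cont=1 payload=0x54=84: acc |= 84<<0 -> acc=84 shift=7
  byte[9]=0xE9 cont=1 payload=0x69=105: acc |= 105<<7 -> acc=13524 shift=14
  byte[10]=0xF9 cont=1 payload=0x79=121: acc |= 121<<14 -> acc=1995988 shift=21
  byte[11]=0x60 cont=0 payload=0x60=96: acc |= 96<<21 -> acc=203322580 shift=28 [end]
Varint 4: bytes[8:12] = D4 E9 F9 60 -> value 203322580 (4 byte(s))
  byte[12]=0x9D cont=1 payload=0x1D=29: acc |= 29<<0 -> acc=29 shift=7
  byte[13]=0x47 cont=0 payload=0x47=71: acc |= 71<<7 -> acc=9117 shift=14 [end]
Varint 5: bytes[12:14] = 9D 47 -> value 9117 (2 byte(s))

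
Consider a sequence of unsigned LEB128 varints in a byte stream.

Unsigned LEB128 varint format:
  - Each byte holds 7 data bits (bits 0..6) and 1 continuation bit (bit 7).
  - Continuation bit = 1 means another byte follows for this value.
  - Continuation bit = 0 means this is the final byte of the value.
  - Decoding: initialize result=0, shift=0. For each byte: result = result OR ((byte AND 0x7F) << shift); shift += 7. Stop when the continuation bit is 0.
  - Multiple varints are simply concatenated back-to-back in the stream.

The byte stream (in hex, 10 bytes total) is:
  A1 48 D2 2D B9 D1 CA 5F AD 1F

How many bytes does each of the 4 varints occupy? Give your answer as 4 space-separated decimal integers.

Answer: 2 2 4 2

Derivation:
  byte[0]=0xA1 cont=1 payload=0x21=33: acc |= 33<<0 -> acc=33 shift=7
  byte[1]=0x48 cont=0 payload=0x48=72: acc |= 72<<7 -> acc=9249 shift=14 [end]
Varint 1: bytes[0:2] = A1 48 -> value 9249 (2 byte(s))
  byte[2]=0xD2 cont=1 payload=0x52=82: acc |= 82<<0 -> acc=82 shift=7
  byte[3]=0x2D cont=0 payload=0x2D=45: acc |= 45<<7 -> acc=5842 shift=14 [end]
Varint 2: bytes[2:4] = D2 2D -> value 5842 (2 byte(s))
  byte[4]=0xB9 cont=1 payload=0x39=57: acc |= 57<<0 -> acc=57 shift=7
  byte[5]=0xD1 cont=1 payload=0x51=81: acc |= 81<<7 -> acc=10425 shift=14
  byte[6]=0xCA cont=1 payload=0x4A=74: acc |= 74<<14 -> acc=1222841 shift=21
  byte[7]=0x5F cont=0 payload=0x5F=95: acc |= 95<<21 -> acc=200452281 shift=28 [end]
Varint 3: bytes[4:8] = B9 D1 CA 5F -> value 200452281 (4 byte(s))
  byte[8]=0xAD cont=1 payload=0x2D=45: acc |= 45<<0 -> acc=45 shift=7
  byte[9]=0x1F cont=0 payload=0x1F=31: acc |= 31<<7 -> acc=4013 shift=14 [end]
Varint 4: bytes[8:10] = AD 1F -> value 4013 (2 byte(s))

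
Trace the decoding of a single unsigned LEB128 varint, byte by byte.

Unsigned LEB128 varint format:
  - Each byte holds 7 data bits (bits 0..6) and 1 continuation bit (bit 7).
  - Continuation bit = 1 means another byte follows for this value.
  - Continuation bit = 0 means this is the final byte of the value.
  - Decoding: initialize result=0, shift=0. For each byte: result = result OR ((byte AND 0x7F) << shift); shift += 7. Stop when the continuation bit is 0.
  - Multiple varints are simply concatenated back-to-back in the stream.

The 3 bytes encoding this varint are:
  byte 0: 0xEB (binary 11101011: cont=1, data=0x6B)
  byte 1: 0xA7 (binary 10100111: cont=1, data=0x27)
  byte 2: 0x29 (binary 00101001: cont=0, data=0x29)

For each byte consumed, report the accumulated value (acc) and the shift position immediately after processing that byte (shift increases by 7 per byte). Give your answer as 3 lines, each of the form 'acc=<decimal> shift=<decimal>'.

Answer: acc=107 shift=7
acc=5099 shift=14
acc=676843 shift=21

Derivation:
byte 0=0xEB: payload=0x6B=107, contrib = 107<<0 = 107; acc -> 107, shift -> 7
byte 1=0xA7: payload=0x27=39, contrib = 39<<7 = 4992; acc -> 5099, shift -> 14
byte 2=0x29: payload=0x29=41, contrib = 41<<14 = 671744; acc -> 676843, shift -> 21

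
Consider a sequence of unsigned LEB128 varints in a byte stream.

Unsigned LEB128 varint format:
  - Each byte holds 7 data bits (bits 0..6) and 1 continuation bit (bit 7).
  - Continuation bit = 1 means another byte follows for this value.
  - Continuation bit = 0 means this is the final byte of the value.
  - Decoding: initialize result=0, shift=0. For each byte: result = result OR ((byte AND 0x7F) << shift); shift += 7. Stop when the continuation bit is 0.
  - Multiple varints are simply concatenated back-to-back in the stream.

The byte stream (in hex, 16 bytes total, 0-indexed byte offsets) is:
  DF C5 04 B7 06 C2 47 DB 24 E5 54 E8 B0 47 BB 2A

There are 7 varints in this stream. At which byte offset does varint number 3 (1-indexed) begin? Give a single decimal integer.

  byte[0]=0xDF cont=1 payload=0x5F=95: acc |= 95<<0 -> acc=95 shift=7
  byte[1]=0xC5 cont=1 payload=0x45=69: acc |= 69<<7 -> acc=8927 shift=14
  byte[2]=0x04 cont=0 payload=0x04=4: acc |= 4<<14 -> acc=74463 shift=21 [end]
Varint 1: bytes[0:3] = DF C5 04 -> value 74463 (3 byte(s))
  byte[3]=0xB7 cont=1 payload=0x37=55: acc |= 55<<0 -> acc=55 shift=7
  byte[4]=0x06 cont=0 payload=0x06=6: acc |= 6<<7 -> acc=823 shift=14 [end]
Varint 2: bytes[3:5] = B7 06 -> value 823 (2 byte(s))
  byte[5]=0xC2 cont=1 payload=0x42=66: acc |= 66<<0 -> acc=66 shift=7
  byte[6]=0x47 cont=0 payload=0x47=71: acc |= 71<<7 -> acc=9154 shift=14 [end]
Varint 3: bytes[5:7] = C2 47 -> value 9154 (2 byte(s))
  byte[7]=0xDB cont=1 payload=0x5B=91: acc |= 91<<0 -> acc=91 shift=7
  byte[8]=0x24 cont=0 payload=0x24=36: acc |= 36<<7 -> acc=4699 shift=14 [end]
Varint 4: bytes[7:9] = DB 24 -> value 4699 (2 byte(s))
  byte[9]=0xE5 cont=1 payload=0x65=101: acc |= 101<<0 -> acc=101 shift=7
  byte[10]=0x54 cont=0 payload=0x54=84: acc |= 84<<7 -> acc=10853 shift=14 [end]
Varint 5: bytes[9:11] = E5 54 -> value 10853 (2 byte(s))
  byte[11]=0xE8 cont=1 payload=0x68=104: acc |= 104<<0 -> acc=104 shift=7
  byte[12]=0xB0 cont=1 payload=0x30=48: acc |= 48<<7 -> acc=6248 shift=14
  byte[13]=0x47 cont=0 payload=0x47=71: acc |= 71<<14 -> acc=1169512 shift=21 [end]
Varint 6: bytes[11:14] = E8 B0 47 -> value 1169512 (3 byte(s))
  byte[14]=0xBB cont=1 payload=0x3B=59: acc |= 59<<0 -> acc=59 shift=7
  byte[15]=0x2A cont=0 payload=0x2A=42: acc |= 42<<7 -> acc=5435 shift=14 [end]
Varint 7: bytes[14:16] = BB 2A -> value 5435 (2 byte(s))

Answer: 5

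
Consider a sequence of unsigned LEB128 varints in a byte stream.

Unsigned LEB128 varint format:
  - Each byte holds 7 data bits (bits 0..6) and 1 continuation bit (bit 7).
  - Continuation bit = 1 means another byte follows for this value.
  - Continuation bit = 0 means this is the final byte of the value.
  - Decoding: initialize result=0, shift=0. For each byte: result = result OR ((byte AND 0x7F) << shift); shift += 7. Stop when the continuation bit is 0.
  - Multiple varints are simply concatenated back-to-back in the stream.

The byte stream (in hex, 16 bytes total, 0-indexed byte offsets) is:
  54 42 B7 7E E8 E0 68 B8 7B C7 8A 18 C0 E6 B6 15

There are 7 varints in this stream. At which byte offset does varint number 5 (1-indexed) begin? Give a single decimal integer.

  byte[0]=0x54 cont=0 payload=0x54=84: acc |= 84<<0 -> acc=84 shift=7 [end]
Varint 1: bytes[0:1] = 54 -> value 84 (1 byte(s))
  byte[1]=0x42 cont=0 payload=0x42=66: acc |= 66<<0 -> acc=66 shift=7 [end]
Varint 2: bytes[1:2] = 42 -> value 66 (1 byte(s))
  byte[2]=0xB7 cont=1 payload=0x37=55: acc |= 55<<0 -> acc=55 shift=7
  byte[3]=0x7E cont=0 payload=0x7E=126: acc |= 126<<7 -> acc=16183 shift=14 [end]
Varint 3: bytes[2:4] = B7 7E -> value 16183 (2 byte(s))
  byte[4]=0xE8 cont=1 payload=0x68=104: acc |= 104<<0 -> acc=104 shift=7
  byte[5]=0xE0 cont=1 payload=0x60=96: acc |= 96<<7 -> acc=12392 shift=14
  byte[6]=0x68 cont=0 payload=0x68=104: acc |= 104<<14 -> acc=1716328 shift=21 [end]
Varint 4: bytes[4:7] = E8 E0 68 -> value 1716328 (3 byte(s))
  byte[7]=0xB8 cont=1 payload=0x38=56: acc |= 56<<0 -> acc=56 shift=7
  byte[8]=0x7B cont=0 payload=0x7B=123: acc |= 123<<7 -> acc=15800 shift=14 [end]
Varint 5: bytes[7:9] = B8 7B -> value 15800 (2 byte(s))
  byte[9]=0xC7 cont=1 payload=0x47=71: acc |= 71<<0 -> acc=71 shift=7
  byte[10]=0x8A cont=1 payload=0x0A=10: acc |= 10<<7 -> acc=1351 shift=14
  byte[11]=0x18 cont=0 payload=0x18=24: acc |= 24<<14 -> acc=394567 shift=21 [end]
Varint 6: bytes[9:12] = C7 8A 18 -> value 394567 (3 byte(s))
  byte[12]=0xC0 cont=1 payload=0x40=64: acc |= 64<<0 -> acc=64 shift=7
  byte[13]=0xE6 cont=1 payload=0x66=102: acc |= 102<<7 -> acc=13120 shift=14
  byte[14]=0xB6 cont=1 payload=0x36=54: acc |= 54<<14 -> acc=897856 shift=21
  byte[15]=0x15 cont=0 payload=0x15=21: acc |= 21<<21 -> acc=44938048 shift=28 [end]
Varint 7: bytes[12:16] = C0 E6 B6 15 -> value 44938048 (4 byte(s))

Answer: 7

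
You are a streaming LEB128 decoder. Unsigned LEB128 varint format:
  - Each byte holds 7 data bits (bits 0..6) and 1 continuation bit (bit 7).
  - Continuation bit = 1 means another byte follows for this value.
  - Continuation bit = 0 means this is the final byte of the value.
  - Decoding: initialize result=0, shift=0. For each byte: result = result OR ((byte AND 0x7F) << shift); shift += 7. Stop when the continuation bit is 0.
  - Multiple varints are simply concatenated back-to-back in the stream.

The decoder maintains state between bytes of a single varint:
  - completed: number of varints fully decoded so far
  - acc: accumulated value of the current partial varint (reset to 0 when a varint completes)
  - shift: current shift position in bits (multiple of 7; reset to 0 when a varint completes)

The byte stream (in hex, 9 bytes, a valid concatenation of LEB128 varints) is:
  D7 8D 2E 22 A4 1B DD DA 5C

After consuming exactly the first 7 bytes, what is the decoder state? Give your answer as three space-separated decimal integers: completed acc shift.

byte[0]=0xD7 cont=1 payload=0x57: acc |= 87<<0 -> completed=0 acc=87 shift=7
byte[1]=0x8D cont=1 payload=0x0D: acc |= 13<<7 -> completed=0 acc=1751 shift=14
byte[2]=0x2E cont=0 payload=0x2E: varint #1 complete (value=755415); reset -> completed=1 acc=0 shift=0
byte[3]=0x22 cont=0 payload=0x22: varint #2 complete (value=34); reset -> completed=2 acc=0 shift=0
byte[4]=0xA4 cont=1 payload=0x24: acc |= 36<<0 -> completed=2 acc=36 shift=7
byte[5]=0x1B cont=0 payload=0x1B: varint #3 complete (value=3492); reset -> completed=3 acc=0 shift=0
byte[6]=0xDD cont=1 payload=0x5D: acc |= 93<<0 -> completed=3 acc=93 shift=7

Answer: 3 93 7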